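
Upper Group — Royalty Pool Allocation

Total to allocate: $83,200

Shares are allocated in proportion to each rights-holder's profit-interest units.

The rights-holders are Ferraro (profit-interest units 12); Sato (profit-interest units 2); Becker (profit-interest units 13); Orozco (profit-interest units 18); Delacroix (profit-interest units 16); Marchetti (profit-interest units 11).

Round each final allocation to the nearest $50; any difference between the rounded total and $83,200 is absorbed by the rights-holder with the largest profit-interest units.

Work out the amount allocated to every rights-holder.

Ferraro: $13,850 · Sato: $2,300 · Becker: $15,000 · Orozco: $20,850 · Delacroix: $18,500 · Marchetti: $12,700

Profit-interest units total: 72.
Proportional shares: Ferraro 12/72 × $83,200 = 13,866.67; Sato 2/72 × $83,200 = 2,311.11; Becker 13/72 × $83,200 = 15,022.22; Orozco 18/72 × $83,200 = 20,800.00; Delacroix 16/72 × $83,200 = 18,488.89; Marchetti 11/72 × $83,200 = 12,711.11.
Rounded to nearest $50: Ferraro $13,850; Sato $2,300; Becker $15,000; Orozco $20,800; Delacroix $18,500; Marchetti $12,700. Sum = $83,150.
Difference $83,200 − $83,150 = +$50 applied to largest profit-interest units (Orozco): Orozco becomes $20,850.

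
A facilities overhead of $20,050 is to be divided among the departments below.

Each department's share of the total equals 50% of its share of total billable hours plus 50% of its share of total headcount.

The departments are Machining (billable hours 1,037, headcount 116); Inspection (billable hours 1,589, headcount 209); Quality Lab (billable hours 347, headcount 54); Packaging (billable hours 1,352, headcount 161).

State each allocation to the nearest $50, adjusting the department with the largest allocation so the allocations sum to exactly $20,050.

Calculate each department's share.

Machining: $4,550 · Inspection: $7,600 · Quality Lab: $1,800 · Packaging: $6,100

Totals — billable hours 4,325, headcount 540.
Combined weights (50% billable hours + 50% headcount): Machining 0.2273; Inspection 0.3772; Quality Lab 0.0901; Packaging 0.3054.
Pro-rata amounts: Machining 4,557.20; Inspection 7,563.22; Quality Lab 1,806.82; Packaging 6,122.76.
After rounding ($50): Machining $4,550; Inspection $7,550; Quality Lab $1,800; Packaging $6,100. Sum = $20,000.
Difference $20,050 − $20,000 = +$50 applied to largest allocation (Inspection): Inspection becomes $7,600.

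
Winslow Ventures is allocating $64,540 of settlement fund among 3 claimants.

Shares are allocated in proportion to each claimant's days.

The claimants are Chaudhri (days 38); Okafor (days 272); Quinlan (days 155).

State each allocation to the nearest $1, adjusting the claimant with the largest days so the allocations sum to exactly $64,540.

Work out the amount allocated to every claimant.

Total days = 465.
Proportional shares: Chaudhri 38/465 × $64,540 = 5,274.24; Okafor 272/465 × $64,540 = 37,752.43; Quinlan 155/465 × $64,540 = 21,513.33.
Rounded to nearest $1: Chaudhri $5,274; Okafor $37,752; Quinlan $21,513. Sum = $64,539.
Difference $64,540 − $64,539 = +$1 applied to largest days (Okafor): Okafor becomes $37,753.

Chaudhri: $5,274; Okafor: $37,753; Quinlan: $21,513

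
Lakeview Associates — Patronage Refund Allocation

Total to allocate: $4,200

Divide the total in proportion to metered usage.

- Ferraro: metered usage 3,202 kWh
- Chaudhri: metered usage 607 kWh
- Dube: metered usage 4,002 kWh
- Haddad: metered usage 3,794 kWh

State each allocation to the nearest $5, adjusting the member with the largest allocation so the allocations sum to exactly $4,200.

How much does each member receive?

Sum of metered usage: 11,605.
Pro-rata amounts: Ferraro 3,202/11,605 × $4,200 = 1,158.85; Chaudhri 607/11,605 × $4,200 = 219.68; Dube 4,002/11,605 × $4,200 = 1,448.38; Haddad 3,794/11,605 × $4,200 = 1,373.10.
After rounding ($5): Ferraro $1,160; Chaudhri $220; Dube $1,450; Haddad $1,375. Sum = $4,205.
Difference $4,200 − $4,205 = −$5 applied to largest allocation (Dube): Dube becomes $1,445.

Ferraro: $1,160 | Chaudhri: $220 | Dube: $1,445 | Haddad: $1,375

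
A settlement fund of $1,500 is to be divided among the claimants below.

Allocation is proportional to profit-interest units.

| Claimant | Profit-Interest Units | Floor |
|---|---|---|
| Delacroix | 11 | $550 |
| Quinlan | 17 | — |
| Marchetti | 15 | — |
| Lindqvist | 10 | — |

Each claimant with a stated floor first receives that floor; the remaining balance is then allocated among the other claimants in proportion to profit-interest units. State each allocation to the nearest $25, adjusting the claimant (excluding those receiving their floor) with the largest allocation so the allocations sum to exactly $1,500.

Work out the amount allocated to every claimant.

Delacroix: $550; Quinlan: $375; Marchetti: $350; Lindqvist: $225

Minimums first: Delacroix $550. Remaining pool $950.
Remaining pool split over remaining profit-interest units 42: Quinlan 384.52 → $375; Marchetti 339.29 → $350; Lindqvist 226.19 → $225.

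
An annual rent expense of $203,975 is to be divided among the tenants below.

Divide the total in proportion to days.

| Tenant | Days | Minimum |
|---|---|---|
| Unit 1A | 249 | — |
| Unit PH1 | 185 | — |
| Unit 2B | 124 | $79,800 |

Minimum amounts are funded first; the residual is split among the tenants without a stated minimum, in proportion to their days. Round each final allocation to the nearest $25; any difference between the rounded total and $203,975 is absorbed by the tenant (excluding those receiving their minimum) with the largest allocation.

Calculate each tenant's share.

Fund the minimums — Unit 2B $79,800. Residual $124,175.
Residual split over remaining days 434: Unit 1A 71,243.26 → $71,250; Unit PH1 52,931.74 → $52,925.

Unit 1A: $71,250 | Unit PH1: $52,925 | Unit 2B: $79,800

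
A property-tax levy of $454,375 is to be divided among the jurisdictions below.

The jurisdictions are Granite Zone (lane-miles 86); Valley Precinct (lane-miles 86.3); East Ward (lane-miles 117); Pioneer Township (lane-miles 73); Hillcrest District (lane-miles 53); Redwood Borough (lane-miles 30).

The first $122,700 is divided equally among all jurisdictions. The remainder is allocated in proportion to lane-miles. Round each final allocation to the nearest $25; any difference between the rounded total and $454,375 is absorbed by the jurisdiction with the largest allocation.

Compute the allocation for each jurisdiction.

Granite Zone: $84,500 | Valley Precinct: $84,725 | East Ward: $107,600 | Pioneer Township: $74,825 | Hillcrest District: $59,925 | Redwood Borough: $42,800

First tranche $122,700 split equally: $20,450 each.
Remainder $331,675 by lane-miles (total 445.3): Granite Zone 64,055.81 → $64,050; Valley Precinct 64,279.26 → $64,275; East Ward 87,145.69 → $87,150; Pioneer Township 54,372.95 → $54,375; Hillcrest District 39,476.25 → $39,475; Redwood Borough 22,345.05 → $22,350.
Totals: Granite Zone $20,450 + $64,050 = $84,500; Valley Precinct $20,450 + $64,275 = $84,725; East Ward $20,450 + $87,150 = $107,600; Pioneer Township $20,450 + $54,375 = $74,825; Hillcrest District $20,450 + $39,475 = $59,925; Redwood Borough $20,450 + $22,350 = $42,800.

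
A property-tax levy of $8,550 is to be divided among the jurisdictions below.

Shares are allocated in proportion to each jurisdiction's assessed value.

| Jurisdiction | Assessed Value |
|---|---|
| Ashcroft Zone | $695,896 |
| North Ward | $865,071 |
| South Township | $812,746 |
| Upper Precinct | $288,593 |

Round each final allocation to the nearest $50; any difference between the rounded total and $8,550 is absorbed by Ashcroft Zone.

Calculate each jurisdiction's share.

Ashcroft Zone: $2,200 | North Ward: $2,800 | South Township: $2,600 | Upper Precinct: $950

Total assessed value = 2,662,306.
Raw shares: Ashcroft Zone 695,896/2,662,306 × $8,550 = 2,234.87; North Ward 865,071/2,662,306 × $8,550 = 2,778.18; South Township 812,746/2,662,306 × $8,550 = 2,610.14; Upper Precinct 288,593/2,662,306 × $8,550 = 926.82.
After rounding ($50): Ashcroft Zone $2,250; North Ward $2,800; South Township $2,600; Upper Precinct $950. Sum = $8,600.
Difference $8,550 − $8,600 = −$50 applied to Ashcroft Zone: Ashcroft Zone becomes $2,200.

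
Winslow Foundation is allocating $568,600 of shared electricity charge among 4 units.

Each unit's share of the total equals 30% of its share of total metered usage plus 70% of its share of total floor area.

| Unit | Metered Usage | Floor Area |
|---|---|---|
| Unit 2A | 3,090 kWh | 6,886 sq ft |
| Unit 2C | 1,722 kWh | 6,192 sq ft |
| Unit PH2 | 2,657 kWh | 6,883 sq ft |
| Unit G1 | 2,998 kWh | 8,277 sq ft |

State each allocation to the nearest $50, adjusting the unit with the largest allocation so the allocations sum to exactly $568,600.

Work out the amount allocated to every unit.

Unit 2A: $147,400 | Unit 2C: $115,350 | Unit PH2: $140,300 | Unit G1: $165,550

Metered usage total 10,467; floor area total 28,238.
Composite weights (30% metered usage + 70% floor area): Unit 2A 0.2593; Unit 2C 0.2029; Unit PH2 0.2468; Unit G1 0.2911.
Raw shares: Unit 2A 147,417.01; Unit 2C 115,340.74; Unit PH2 140,318.15; Unit G1 165,524.10.
After rounding ($50): Unit 2A $147,400; Unit 2C $115,350; Unit PH2 $140,300; Unit G1 $165,500. Sum = $568,550.
Difference $568,600 − $568,550 = +$50 applied to largest allocation (Unit G1): Unit G1 becomes $165,550.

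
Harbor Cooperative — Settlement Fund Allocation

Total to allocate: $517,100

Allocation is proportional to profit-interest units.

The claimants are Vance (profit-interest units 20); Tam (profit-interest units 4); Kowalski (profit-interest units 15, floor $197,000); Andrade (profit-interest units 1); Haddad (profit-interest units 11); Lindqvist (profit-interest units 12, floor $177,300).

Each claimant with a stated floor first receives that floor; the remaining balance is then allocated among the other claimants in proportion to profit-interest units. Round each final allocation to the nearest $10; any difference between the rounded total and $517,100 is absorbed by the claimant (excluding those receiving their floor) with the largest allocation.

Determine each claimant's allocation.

Fund the minimums — Kowalski $197,000; Lindqvist $177,300. Residual $142,800.
Residual split over remaining profit-interest units 36: Vance 79,333.33 → $79,330; Tam 15,866.67 → $15,870; Andrade 3,966.67 → $3,970; Haddad 43,633.33 → $43,630.

Vance: $79,330 | Tam: $15,870 | Kowalski: $197,000 | Andrade: $3,970 | Haddad: $43,630 | Lindqvist: $177,300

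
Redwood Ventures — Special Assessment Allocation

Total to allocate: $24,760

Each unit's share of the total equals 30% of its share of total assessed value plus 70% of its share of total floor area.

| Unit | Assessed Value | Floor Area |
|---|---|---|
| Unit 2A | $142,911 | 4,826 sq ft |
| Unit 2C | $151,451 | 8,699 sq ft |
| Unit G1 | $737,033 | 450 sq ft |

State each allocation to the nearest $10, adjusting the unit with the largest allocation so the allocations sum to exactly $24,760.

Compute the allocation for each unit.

Unit 2A: $7,010 · Unit 2C: $11,880 · Unit G1: $5,870

Assessed value total 1,031,395; floor area total 13,975.
Blended shares (30% assessed value + 70% floor area): Unit 2A 0.2833; Unit 2C 0.4798; Unit G1 0.2369.
Raw shares: Unit 2A 7,014.51; Unit 2C 11,879.36; Unit G1 5,866.13.
Rounded to nearest $10: Unit 2A $7,010; Unit 2C $11,880; Unit G1 $5,870. Sum = $24,760.
Sum already equals the total — no adjustment.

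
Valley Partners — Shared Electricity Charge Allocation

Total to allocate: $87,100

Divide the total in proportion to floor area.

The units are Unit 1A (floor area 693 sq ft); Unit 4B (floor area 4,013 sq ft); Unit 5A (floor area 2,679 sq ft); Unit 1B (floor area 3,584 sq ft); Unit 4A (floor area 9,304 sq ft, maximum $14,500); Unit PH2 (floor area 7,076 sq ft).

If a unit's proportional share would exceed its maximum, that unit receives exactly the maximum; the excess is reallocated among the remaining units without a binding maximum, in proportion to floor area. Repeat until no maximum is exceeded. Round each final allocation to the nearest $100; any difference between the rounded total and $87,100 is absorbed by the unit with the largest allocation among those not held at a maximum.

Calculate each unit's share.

Unit 1A: $2,800 | Unit 4B: $16,100 | Unit 5A: $10,800 | Unit 1B: $14,400 | Unit 4A: $14,500 | Unit PH2: $28,500

Combined floor area = 27,349.
Proportional shares (ignoring caps): Unit 1A 2,207.04; Unit 4B 12,780.44; Unit 5A 8,531.97; Unit 1B 11,414.18; Unit 4A 29,631.01; Unit PH2 22,535.36.
Cap binds for Unit 4A ($14,500); balance $72,600 reallocated over remaining floor area 18,045.
Remaining shares: Unit 1A 2,788.13 → $2,800; Unit 4B 16,145.40 → $16,100; Unit 5A 10,778.35 → $10,800; Unit 1B 14,419.42 → $14,400; Unit PH2 28,468.69 → $28,500.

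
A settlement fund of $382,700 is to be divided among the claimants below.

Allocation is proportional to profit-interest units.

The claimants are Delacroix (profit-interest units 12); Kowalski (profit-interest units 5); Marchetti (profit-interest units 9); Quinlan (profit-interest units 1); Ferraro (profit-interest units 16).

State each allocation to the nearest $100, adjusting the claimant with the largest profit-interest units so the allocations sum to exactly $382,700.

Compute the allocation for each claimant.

Sum of profit-interest units: 12 + 5 + 9 + 1 + 16 = 43.
Pro-rata amounts: Delacroix 106,800.00; Kowalski 44,500.00; Marchetti 80,100.00; Quinlan 8,900.00; Ferraro 142,400.00.
Rounded to nearest $100: Delacroix $106,800; Kowalski $44,500; Marchetti $80,100; Quinlan $8,900; Ferraro $142,400. Sum = $382,700.
Sum already equals the total — no adjustment.

Delacroix: $106,800 | Kowalski: $44,500 | Marchetti: $80,100 | Quinlan: $8,900 | Ferraro: $142,400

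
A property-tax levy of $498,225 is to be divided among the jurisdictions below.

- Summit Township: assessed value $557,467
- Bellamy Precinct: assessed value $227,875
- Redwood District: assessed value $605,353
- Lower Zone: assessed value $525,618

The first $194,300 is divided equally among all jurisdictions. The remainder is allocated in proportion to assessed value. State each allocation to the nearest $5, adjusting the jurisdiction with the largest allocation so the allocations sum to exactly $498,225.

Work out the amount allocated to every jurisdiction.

First tranche $194,300 split equally: $48,575 each.
Remainder $303,925 by assessed value (total 1,916,313): Summit Township 88,413.61 → $88,415; Bellamy Precinct 36,140.71 → $36,140; Redwood District 96,008.28 → $96,010; Lower Zone 83,362.40 → $83,360.
Totals: Summit Township $48,575 + $88,415 = $136,990; Bellamy Precinct $48,575 + $36,140 = $84,715; Redwood District $48,575 + $96,010 = $144,585; Lower Zone $48,575 + $83,360 = $131,935.

Summit Township: $136,990 | Bellamy Precinct: $84,715 | Redwood District: $144,585 | Lower Zone: $131,935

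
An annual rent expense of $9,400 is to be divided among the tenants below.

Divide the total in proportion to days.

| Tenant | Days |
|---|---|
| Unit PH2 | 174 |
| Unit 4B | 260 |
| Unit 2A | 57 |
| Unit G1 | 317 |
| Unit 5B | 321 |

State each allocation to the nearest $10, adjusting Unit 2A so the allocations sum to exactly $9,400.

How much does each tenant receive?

Unit PH2: $1,450 · Unit 4B: $2,160 · Unit 2A: $480 · Unit G1: $2,640 · Unit 5B: $2,670

Total days = 1,129.
Unrounded shares: Unit PH2 174/1,129 × $9,400 = 1,448.72; Unit 4B 260/1,129 × $9,400 = 2,164.75; Unit 2A 57/1,129 × $9,400 = 474.58; Unit G1 317/1,129 × $9,400 = 2,639.33; Unit 5B 321/1,129 × $9,400 = 2,672.63.
Rounded to nearest $10: Unit PH2 $1,450; Unit 4B $2,160; Unit 2A $470; Unit G1 $2,640; Unit 5B $2,670. Sum = $9,390.
Difference $9,400 − $9,390 = +$10 applied to Unit 2A: Unit 2A becomes $480.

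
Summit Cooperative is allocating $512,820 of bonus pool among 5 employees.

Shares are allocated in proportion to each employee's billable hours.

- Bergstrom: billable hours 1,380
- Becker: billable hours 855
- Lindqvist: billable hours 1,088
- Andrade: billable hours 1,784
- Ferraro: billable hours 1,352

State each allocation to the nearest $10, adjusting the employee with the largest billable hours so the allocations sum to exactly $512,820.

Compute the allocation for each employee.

Total billable hours = 1,380 + 855 + 1,088 + 1,784 + 1,352 = 6,459.
Proportional shares: Bergstrom 109,566.74; Becker 67,883.74; Lindqvist 86,383.06; Andrade 141,642.81; Ferraro 107,343.65.
After rounding ($10): Bergstrom $109,570; Becker $67,880; Lindqvist $86,380; Andrade $141,640; Ferraro $107,340. Sum = $512,810.
Difference $512,820 − $512,810 = +$10 applied to largest billable hours (Andrade): Andrade becomes $141,650.

Bergstrom: $109,570 | Becker: $67,880 | Lindqvist: $86,380 | Andrade: $141,650 | Ferraro: $107,340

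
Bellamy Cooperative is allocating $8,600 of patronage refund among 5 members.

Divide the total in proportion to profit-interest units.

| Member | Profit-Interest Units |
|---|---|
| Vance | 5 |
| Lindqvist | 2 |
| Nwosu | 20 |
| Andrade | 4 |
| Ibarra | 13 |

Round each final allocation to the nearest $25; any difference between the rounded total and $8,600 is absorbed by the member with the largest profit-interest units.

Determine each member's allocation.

Profit-interest units total: 5 + 2 + 20 + 4 + 13 = 44.
Pro-rata amounts: Vance 977.27; Lindqvist 390.91; Nwosu 3,909.09; Andrade 781.82; Ibarra 2,540.91.
Rounded to nearest $25: Vance $975; Lindqvist $400; Nwosu $3,900; Andrade $775; Ibarra $2,550. Sum = $8,600.
Rounded total matches; no reconciliation needed.

Vance: $975 · Lindqvist: $400 · Nwosu: $3,900 · Andrade: $775 · Ibarra: $2,550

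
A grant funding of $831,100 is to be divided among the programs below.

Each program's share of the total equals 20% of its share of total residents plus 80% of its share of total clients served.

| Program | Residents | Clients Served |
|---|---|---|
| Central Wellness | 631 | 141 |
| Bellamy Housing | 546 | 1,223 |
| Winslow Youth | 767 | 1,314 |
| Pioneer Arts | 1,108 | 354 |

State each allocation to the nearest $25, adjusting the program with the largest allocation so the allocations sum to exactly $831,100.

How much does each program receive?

Residents total 3,052; clients served total 3,032.
Blended shares (20% residents + 80% clients served): Central Wellness 0.0786; Bellamy Housing 0.3585; Winslow Youth 0.3970; Pioneer Arts 0.1660.
Raw shares: Central Wellness 65,285.48; Bellamy Housing 297,925.34; Winslow Youth 329,916.76; Pioneer Arts 137,972.42.
Rounded to nearest $25: Central Wellness $65,275; Bellamy Housing $297,925; Winslow Youth $329,925; Pioneer Arts $137,975. Sum = $831,100.
No rounding difference to absorb.

Central Wellness: $65,275; Bellamy Housing: $297,925; Winslow Youth: $329,925; Pioneer Arts: $137,975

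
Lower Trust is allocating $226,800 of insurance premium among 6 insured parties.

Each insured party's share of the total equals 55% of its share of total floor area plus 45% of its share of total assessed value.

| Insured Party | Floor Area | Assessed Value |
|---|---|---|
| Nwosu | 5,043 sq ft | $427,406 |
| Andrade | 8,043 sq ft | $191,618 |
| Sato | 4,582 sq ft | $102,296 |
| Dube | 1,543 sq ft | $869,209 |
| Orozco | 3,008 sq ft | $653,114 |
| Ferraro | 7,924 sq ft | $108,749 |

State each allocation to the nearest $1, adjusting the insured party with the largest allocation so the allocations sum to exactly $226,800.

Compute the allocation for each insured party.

Totals — floor area 30,143, assessed value 2,352,392.
Composite weights (55% floor area + 45% assessed value): Nwosu 0.1738; Andrade 0.1834; Sato 0.1032; Dube 0.1944; Orozco 0.1798; Ferraro 0.1654.
Raw shares: Nwosu 39,412.59; Andrade 41,597.61; Sato 23,399.75; Dube 44,096.53; Orozco 40,783.69; Ferraro 37,509.83.
After rounding ($1): Nwosu $39,413; Andrade $41,598; Sato $23,400; Dube $44,097; Orozco $40,784; Ferraro $37,510. Sum = $226,802.
Difference $226,800 − $226,802 = −$2 applied to largest allocation (Dube): Dube becomes $44,095.

Nwosu: $39,413 | Andrade: $41,598 | Sato: $23,400 | Dube: $44,095 | Orozco: $40,784 | Ferraro: $37,510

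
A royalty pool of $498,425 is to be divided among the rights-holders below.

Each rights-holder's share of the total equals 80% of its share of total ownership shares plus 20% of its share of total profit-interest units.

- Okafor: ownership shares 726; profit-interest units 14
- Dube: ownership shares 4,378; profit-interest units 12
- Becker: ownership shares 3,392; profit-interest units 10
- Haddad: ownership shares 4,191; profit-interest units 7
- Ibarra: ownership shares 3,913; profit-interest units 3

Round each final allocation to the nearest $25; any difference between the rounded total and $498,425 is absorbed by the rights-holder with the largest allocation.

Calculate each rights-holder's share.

Ownership shares total 16,600; profit-interest units total 46.
Blended shares (80% ownership shares + 20% profit-interest units): Okafor 0.0959; Dube 0.2632; Becker 0.2069; Haddad 0.2324; Ibarra 0.2016.
Proportional shares: Okafor 47,777.78; Dube 131,166.45; Becker 103,148.13; Haddad 115,839.30; Ibarra 100,493.34.
At nearest $25: Okafor $47,775; Dube $131,175; Becker $103,150; Haddad $115,850; Ibarra $100,500. Sum = $498,450.
Difference $498,425 − $498,450 = −$25 applied to largest allocation (Dube): Dube becomes $131,150.

Okafor: $47,775 | Dube: $131,150 | Becker: $103,150 | Haddad: $115,850 | Ibarra: $100,500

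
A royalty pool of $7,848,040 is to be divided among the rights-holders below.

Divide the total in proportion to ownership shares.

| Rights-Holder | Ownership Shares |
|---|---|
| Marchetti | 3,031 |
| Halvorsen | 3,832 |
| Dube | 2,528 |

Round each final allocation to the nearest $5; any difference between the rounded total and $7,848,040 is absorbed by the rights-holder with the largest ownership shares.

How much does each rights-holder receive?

Total ownership shares = 3,031 + 3,832 + 2,528 = 9,391.
Pro-rata amounts: Marchetti 2,533,000.66; Halvorsen 3,202,394.77; Dube 2,112,644.57.
At nearest $5: Marchetti $2,533,000; Halvorsen $3,202,395; Dube $2,112,645. Sum = $7,848,040.
Sum already equals the total — no adjustment.

Marchetti: $2,533,000 | Halvorsen: $3,202,395 | Dube: $2,112,645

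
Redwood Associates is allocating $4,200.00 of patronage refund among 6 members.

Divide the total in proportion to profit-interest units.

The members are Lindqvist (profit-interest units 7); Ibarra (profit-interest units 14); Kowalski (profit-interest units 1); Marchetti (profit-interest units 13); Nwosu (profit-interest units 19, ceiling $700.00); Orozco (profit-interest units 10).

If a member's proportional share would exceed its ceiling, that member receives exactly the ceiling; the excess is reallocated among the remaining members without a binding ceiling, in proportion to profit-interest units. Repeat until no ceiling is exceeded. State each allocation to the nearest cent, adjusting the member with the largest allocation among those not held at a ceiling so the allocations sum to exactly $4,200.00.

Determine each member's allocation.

Profit-interest units total: 64.
Proportional shares (ignoring caps): Lindqvist 459.3750; Ibarra 918.7500; Kowalski 65.6250; Marchetti 853.1250; Nwosu 1,246.8750; Orozco 656.2500.
Cap binds for Nwosu ($700.00); balance $3,500.00 reallocated over remaining profit-interest units 45.
Redistributed shares: Lindqvist 544.4444 → $544.44; Ibarra 1,088.8889 → $1,088.89; Kowalski 77.7778 → $77.78; Marchetti 1,011.1111 → $1,011.11; Orozco 777.7778 → $777.78.

Lindqvist: $544.44 · Ibarra: $1,088.89 · Kowalski: $77.78 · Marchetti: $1,011.11 · Nwosu: $700.00 · Orozco: $777.78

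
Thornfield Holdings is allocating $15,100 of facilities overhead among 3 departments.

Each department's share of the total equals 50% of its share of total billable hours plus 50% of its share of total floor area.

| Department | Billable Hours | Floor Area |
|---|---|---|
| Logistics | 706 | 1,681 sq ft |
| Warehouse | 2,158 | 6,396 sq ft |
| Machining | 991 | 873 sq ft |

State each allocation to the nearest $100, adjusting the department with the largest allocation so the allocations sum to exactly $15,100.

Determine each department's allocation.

Totals — billable hours 3,855, floor area 8,950.
Blended shares (50% billable hours + 50% floor area): Logistics 0.1855; Warehouse 0.6372; Machining 0.1773.
Unrounded shares: Logistics 2,800.75; Warehouse 9,621.94; Machining 2,677.31.
After rounding ($100): Logistics $2,800; Warehouse $9,600; Machining $2,700. Sum = $15,100.
No rounding difference to absorb.

Logistics: $2,800 | Warehouse: $9,600 | Machining: $2,700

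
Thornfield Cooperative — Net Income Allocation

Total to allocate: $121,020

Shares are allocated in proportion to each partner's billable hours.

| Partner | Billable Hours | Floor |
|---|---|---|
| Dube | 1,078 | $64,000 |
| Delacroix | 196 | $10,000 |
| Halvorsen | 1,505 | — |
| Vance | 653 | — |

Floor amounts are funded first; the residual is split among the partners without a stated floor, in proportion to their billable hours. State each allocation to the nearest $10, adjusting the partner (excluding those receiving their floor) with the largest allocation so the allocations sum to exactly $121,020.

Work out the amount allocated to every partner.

Dube: $64,000 · Delacroix: $10,000 · Halvorsen: $32,790 · Vance: $14,230

Minimums first: Dube $64,000; Delacroix $10,000. Remaining pool $47,020.
Remaining pool split over remaining billable hours 2,158: Halvorsen 32,791.98 → $32,790; Vance 14,228.02 → $14,230.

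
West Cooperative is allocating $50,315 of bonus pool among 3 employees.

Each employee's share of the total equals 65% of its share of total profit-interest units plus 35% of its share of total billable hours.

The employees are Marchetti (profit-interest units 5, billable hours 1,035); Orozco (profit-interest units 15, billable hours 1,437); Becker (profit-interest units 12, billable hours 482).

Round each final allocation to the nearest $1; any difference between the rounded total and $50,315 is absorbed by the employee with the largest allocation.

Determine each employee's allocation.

Marchetti: $11,280 | Orozco: $23,897 | Becker: $15,138

Profit-interest units total 32; billable hours total 2,954.
Composite weights (65% profit-interest units + 35% billable hours): Marchetti 0.2242; Orozco 0.4749; Becker 0.3009.
Unrounded shares: Marchetti 11,280.26; Orozco 23,897.02; Becker 15,137.72.
At nearest $1: Marchetti $11,280; Orozco $23,897; Becker $15,138. Sum = $50,315.
Sum already equals the total — no adjustment.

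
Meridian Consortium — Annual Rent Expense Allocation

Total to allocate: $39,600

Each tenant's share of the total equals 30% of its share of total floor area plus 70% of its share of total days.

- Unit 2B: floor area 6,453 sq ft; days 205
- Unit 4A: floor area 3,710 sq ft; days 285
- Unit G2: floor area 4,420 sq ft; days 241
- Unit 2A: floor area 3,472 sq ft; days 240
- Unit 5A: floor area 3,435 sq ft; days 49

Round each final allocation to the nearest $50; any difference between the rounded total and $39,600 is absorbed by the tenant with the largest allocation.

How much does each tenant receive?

Unit 2B: $9,150; Unit 4A: $9,750; Unit G2: $9,000; Unit 2A: $8,450; Unit 5A: $3,250

Totals — floor area 21,490, days 1,020.
Combined weights (30% floor area + 70% days): Unit 2B 0.2308; Unit 4A 0.2474; Unit G2 0.2271; Unit 2A 0.2132; Unit 5A 0.0816.
Unrounded shares: Unit 2B 9,138.49; Unit 4A 9,796.24; Unit G2 8,992.97; Unit 2A 8,441.73; Unit 5A 3,230.57.
Rounded to nearest $50: Unit 2B $9,150; Unit 4A $9,800; Unit G2 $9,000; Unit 2A $8,450; Unit 5A $3,250. Sum = $39,650.
Difference $39,600 − $39,650 = −$50 applied to largest allocation (Unit 4A): Unit 4A becomes $9,750.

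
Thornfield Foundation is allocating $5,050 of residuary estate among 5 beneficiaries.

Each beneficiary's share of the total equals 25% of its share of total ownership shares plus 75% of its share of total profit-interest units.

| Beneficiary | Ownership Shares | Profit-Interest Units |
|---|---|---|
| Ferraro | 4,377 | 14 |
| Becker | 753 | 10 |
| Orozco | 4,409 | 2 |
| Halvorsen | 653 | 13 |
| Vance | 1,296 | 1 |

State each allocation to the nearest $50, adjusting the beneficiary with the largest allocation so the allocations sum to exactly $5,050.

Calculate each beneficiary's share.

Totals — ownership shares 11,488, profit-interest units 40.
Combined weights (25% ownership shares + 75% profit-interest units): Ferraro 0.3578; Becker 0.2039; Orozco 0.1334; Halvorsen 0.2580; Vance 0.0470.
Raw shares: Ferraro 1,806.65; Becker 1,029.63; Orozco 673.91; Halvorsen 1,302.70; Vance 237.11.
Rounded to nearest $50: Ferraro $1,800; Becker $1,050; Orozco $650; Halvorsen $1,300; Vance $250. Sum = $5,050.
No rounding difference to absorb.

Ferraro: $1,800 | Becker: $1,050 | Orozco: $650 | Halvorsen: $1,300 | Vance: $250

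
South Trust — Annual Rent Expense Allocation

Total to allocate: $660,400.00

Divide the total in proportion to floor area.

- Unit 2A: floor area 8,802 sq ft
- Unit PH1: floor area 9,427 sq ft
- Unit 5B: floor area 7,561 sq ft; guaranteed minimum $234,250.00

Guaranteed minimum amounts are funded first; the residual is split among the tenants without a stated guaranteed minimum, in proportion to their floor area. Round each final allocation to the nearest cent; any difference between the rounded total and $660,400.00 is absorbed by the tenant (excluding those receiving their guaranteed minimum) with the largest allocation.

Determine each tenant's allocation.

Unit 2A: $205,769.50; Unit PH1: $220,380.50; Unit 5B: $234,250.00

Minimums first: Unit 5B $234,250.00. Remaining pool $426,150.00.
Remaining pool split over remaining floor area 18,229: Unit 2A 205,769.5046 → $205,769.50; Unit PH1 220,380.4954 → $220,380.50.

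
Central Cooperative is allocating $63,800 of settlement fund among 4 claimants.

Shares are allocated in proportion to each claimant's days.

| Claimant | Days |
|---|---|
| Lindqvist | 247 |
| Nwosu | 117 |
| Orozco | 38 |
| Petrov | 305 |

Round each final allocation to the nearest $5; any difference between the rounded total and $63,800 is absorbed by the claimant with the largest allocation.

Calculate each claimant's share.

Lindqvist: $22,290 | Nwosu: $10,560 | Orozco: $3,430 | Petrov: $27,520

Total days = 707.
Pro-rata amounts: Lindqvist 247/707 × $63,800 = 22,289.39; Nwosu 117/707 × $63,800 = 10,558.13; Orozco 38/707 × $63,800 = 3,429.14; Petrov 305/707 × $63,800 = 27,523.34.
Rounded to nearest $5: Lindqvist $22,290; Nwosu $10,560; Orozco $3,430; Petrov $27,525. Sum = $63,805.
Difference $63,800 − $63,805 = −$5 applied to largest allocation (Petrov): Petrov becomes $27,520.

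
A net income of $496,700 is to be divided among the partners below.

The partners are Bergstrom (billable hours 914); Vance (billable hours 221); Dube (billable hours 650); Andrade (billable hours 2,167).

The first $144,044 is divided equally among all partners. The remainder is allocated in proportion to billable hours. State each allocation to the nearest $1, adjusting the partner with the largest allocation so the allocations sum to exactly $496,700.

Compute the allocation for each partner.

Equal tier: $144,044 ÷ 4 = $36,011 apiece.
Remainder $352,656 by billable hours (total 3,952): Bergstrom 81,560.62 → $81,561; Vance 19,720.89 → $19,721; Dube 58,002.63 → $58,003; Andrade 193,371.85 → $193,372.
Rounding difference −$1 on remainder applied to Andrade.
Totals: Bergstrom $36,011 + $81,561 = $117,572; Vance $36,011 + $19,721 = $55,732; Dube $36,011 + $58,003 = $94,014; Andrade $36,011 + $193,371 = $229,382.

Bergstrom: $117,572 · Vance: $55,732 · Dube: $94,014 · Andrade: $229,382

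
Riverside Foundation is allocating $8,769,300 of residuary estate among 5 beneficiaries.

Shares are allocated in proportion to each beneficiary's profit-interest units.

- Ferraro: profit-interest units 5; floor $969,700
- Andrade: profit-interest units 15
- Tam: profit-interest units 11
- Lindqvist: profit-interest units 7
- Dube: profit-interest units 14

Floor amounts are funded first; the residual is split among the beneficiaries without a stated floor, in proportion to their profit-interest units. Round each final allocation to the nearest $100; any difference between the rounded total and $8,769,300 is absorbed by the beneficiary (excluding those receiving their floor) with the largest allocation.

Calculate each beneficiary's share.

Guaranteed amounts: Ferraro $969,700. Residual $7,799,600.
Residual split over remaining profit-interest units 47: Andrade 2,489,234.04 → $2,489,200; Tam 1,825,438.30 → $1,825,400; Lindqvist 1,161,642.55 → $1,161,600; Dube 2,323,285.11 → $2,323,300.
Rounding difference +$100 applied to Andrade → $2,489,300.

Ferraro: $969,700; Andrade: $2,489,300; Tam: $1,825,400; Lindqvist: $1,161,600; Dube: $2,323,300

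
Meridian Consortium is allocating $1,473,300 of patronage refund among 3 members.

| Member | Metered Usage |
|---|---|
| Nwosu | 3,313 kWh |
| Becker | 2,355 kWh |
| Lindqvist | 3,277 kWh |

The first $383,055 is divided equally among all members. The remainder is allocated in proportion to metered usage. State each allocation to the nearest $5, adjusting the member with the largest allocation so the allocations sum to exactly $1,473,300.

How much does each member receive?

Nwosu: $531,485 · Becker: $414,720 · Lindqvist: $527,095

First tranche $383,055 split equally: $127,685 each.
Remainder $1,090,245 by metered usage (total 8,945): Nwosu 403,798.96 → $403,800; Becker 287,034.88 → $287,035; Lindqvist 399,411.16 → $399,410.
Totals: Nwosu $127,685 + $403,800 = $531,485; Becker $127,685 + $287,035 = $414,720; Lindqvist $127,685 + $399,410 = $527,095.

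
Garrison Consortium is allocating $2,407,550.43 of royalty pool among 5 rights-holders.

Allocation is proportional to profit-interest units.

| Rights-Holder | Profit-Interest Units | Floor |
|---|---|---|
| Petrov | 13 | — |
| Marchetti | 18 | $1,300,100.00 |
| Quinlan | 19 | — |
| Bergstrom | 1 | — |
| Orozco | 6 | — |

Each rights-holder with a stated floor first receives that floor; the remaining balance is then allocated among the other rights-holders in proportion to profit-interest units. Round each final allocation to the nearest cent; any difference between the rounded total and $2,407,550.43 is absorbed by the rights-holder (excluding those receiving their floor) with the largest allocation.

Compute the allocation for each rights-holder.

Petrov: $369,150.14 | Marchetti: $1,300,100.00 | Quinlan: $539,527.14 | Bergstrom: $28,396.16 | Orozco: $170,376.99

Minimums first: Marchetti $1,300,100.00. Residual $1,107,450.43.
Residual split over remaining profit-interest units 39: Petrov 369,150.1433 → $369,150.14; Quinlan 539,527.1326 → $539,527.13; Bergstrom 28,396.1649 → $28,396.16; Orozco 170,376.9892 → $170,376.99.
Rounding difference +$0.01 applied to Quinlan → $539,527.14.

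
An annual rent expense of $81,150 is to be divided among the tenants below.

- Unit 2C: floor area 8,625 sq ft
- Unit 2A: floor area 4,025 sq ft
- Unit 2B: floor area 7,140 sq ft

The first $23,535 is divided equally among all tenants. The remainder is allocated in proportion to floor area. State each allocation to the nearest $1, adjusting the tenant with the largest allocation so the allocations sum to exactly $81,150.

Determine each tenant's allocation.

$23,535 shared equally gives $7,845 per tenant.
Remainder $57,615 by floor area (total 19,790): Unit 2C 25,110.13 → $25,110; Unit 2A 11,718.06 → $11,718; Unit 2B 20,786.82 → $20,787.
Totals: Unit 2C $7,845 + $25,110 = $32,955; Unit 2A $7,845 + $11,718 = $19,563; Unit 2B $7,845 + $20,787 = $28,632.

Unit 2C: $32,955 | Unit 2A: $19,563 | Unit 2B: $28,632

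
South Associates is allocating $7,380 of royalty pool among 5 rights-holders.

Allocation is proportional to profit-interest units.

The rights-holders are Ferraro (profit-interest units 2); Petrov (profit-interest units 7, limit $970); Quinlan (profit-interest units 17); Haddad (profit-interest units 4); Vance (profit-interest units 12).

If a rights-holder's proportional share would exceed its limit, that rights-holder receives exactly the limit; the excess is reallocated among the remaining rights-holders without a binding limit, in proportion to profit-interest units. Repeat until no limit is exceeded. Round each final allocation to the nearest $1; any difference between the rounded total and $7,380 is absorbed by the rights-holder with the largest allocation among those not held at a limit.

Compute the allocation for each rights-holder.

Combined profit-interest units = 42.
Unconstrained shares: Ferraro 351.43; Petrov 1,230.00; Quinlan 2,987.14; Haddad 702.86; Vance 2,108.57.
Cap binds for Petrov ($970); balance $6,410 reallocated over remaining profit-interest units 35.
Shares after redistribution: Ferraro 366.29 → $366; Quinlan 3,113.43 → $3,113; Haddad 732.57 → $733; Vance 2,197.71 → $2,198.

Ferraro: $366 | Petrov: $970 | Quinlan: $3,113 | Haddad: $733 | Vance: $2,198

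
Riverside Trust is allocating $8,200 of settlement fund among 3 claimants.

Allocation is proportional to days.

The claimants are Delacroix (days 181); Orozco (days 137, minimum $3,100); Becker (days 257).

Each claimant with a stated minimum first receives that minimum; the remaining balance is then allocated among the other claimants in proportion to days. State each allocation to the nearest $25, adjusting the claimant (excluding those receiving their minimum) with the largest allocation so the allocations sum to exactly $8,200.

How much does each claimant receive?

Delacroix: $2,100 · Orozco: $3,100 · Becker: $3,000

Guaranteed amounts: Orozco $3,100. Remaining pool $5,100.
Remaining pool split over remaining days 438: Delacroix 2,107.53 → $2,100; Becker 2,992.47 → $3,000.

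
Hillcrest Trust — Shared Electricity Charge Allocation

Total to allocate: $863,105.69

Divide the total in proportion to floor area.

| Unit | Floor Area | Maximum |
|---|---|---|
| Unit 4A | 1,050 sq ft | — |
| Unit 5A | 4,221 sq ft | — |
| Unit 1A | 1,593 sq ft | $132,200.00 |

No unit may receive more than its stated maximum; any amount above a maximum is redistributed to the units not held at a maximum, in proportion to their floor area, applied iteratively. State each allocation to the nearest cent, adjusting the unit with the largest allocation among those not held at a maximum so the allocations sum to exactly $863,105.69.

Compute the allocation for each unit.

Sum of floor area: 6,864.
Unconstrained shares: Unit 4A 132,031.0278; Unit 5A 530,764.7316; Unit 1A 200,309.9307.
Cap binds for Unit 1A ($132,200.00); residual $730,905.69 reallocated over remaining floor area 5,271.
Shares after redistribution: Unit 4A 145,598.7430 → $145,598.74; Unit 5A 585,306.9470 → $585,306.95.

Unit 4A: $145,598.74; Unit 5A: $585,306.95; Unit 1A: $132,200.00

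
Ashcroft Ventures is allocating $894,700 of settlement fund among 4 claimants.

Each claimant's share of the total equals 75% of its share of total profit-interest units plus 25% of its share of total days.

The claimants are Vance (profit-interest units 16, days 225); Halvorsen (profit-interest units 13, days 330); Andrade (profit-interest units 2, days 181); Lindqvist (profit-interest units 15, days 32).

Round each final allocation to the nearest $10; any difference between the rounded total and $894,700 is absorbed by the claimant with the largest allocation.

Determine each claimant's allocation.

Totals — profit-interest units 46, days 768.
Composite weights (75% profit-interest units + 25% days): Vance 0.3341; Halvorsen 0.3194; Andrade 0.0915; Lindqvist 0.2550.
Unrounded shares: Vance 298,929.79; Halvorsen 285,747.85; Andrade 81,890.07; Lindqvist 228,132.29.
Rounded to nearest $10: Vance $298,930; Halvorsen $285,750; Andrade $81,890; Lindqvist $228,130. Sum = $894,700.
Rounded total matches; no reconciliation needed.

Vance: $298,930 | Halvorsen: $285,750 | Andrade: $81,890 | Lindqvist: $228,130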